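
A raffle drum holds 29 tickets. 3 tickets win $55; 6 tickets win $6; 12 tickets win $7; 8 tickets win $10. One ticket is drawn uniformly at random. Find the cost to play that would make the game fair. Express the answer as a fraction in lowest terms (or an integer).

365/29 dollars

E[payout] = (3/29)·55 + (6/29)·6 + (12/29)·7 + (8/29)·10 = 365/29
Fair fee = E[payout] = 365/29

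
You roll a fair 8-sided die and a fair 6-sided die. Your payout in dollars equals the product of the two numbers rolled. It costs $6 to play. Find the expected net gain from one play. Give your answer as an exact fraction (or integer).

Distribution of the product of the two numbers rolled: 1 w.p. 1/48, 2 w.p. 1/24, 3 w.p. 1/24, 4 w.p. 1/16, 5 w.p. 1/24, 6 w.p. 1/12, …
E[payout] = (1/48)·1 + (1/24)·2 + (1/24)·3 + (1/16)·4 + (1/24)·5 + (1/12)·6 + (1/48)·7 + (1/16)·8 + (1/48)·9 + (1/24)·10 + (1/12)·12 + (1/48)·14 + (1/24)·15 + (1/24)·16 + (1/24)·18 + (1/24)·20 + (1/48)·21 + (1/16)·24 + (1/48)·25 + (1/48)·28 + (1/24)·30 + (1/48)·32 + (1/48)·35 + (1/48)·36 + (1/48)·40 + (1/48)·42 + (1/48)·48 = 63/4
Expected profit = 63/4 − 6 = 39/4

39/4 dollars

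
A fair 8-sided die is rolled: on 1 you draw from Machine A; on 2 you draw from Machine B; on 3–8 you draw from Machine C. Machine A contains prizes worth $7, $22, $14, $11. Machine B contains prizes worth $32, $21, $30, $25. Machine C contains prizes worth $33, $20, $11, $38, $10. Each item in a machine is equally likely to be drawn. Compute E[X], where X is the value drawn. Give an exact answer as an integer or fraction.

1749/80 dollars

E[X | Machine A] = (7 + 22 + 14 + 11)/4 = 27/2
E[X | Machine B] = (32 + 21 + 30 + 25)/4 = 27
E[X | Machine C] = (33 + 20 + 11 + 38 + 10)/5 = 112/5
E[X] = (1/8)·27/2 + (1/8)·27 + (3/4)·112/5 = 1749/80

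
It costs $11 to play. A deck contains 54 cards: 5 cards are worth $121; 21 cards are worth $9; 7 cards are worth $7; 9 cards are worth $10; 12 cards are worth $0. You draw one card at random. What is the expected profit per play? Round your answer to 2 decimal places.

E[payout] = (5/54)·121 + (21/54)·9 + (7/54)·7 + (9/54)·10 + (12/54)·0 = 311/18
Expected profit = 311/18 − 11 = 113/18 ≈ $6.28

$6.28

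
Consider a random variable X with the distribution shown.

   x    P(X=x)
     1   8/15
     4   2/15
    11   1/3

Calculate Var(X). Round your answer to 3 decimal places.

E[X] = (8/15)·1 + (2/15)·4 + (1/3)·11 = 71/15
E[X²] = (8/15)·1 + (2/15)·16 + (1/3)·121 = 43
Var(X) = 43 − (71/15)² = 4634/225 ≈ 20.596

20.596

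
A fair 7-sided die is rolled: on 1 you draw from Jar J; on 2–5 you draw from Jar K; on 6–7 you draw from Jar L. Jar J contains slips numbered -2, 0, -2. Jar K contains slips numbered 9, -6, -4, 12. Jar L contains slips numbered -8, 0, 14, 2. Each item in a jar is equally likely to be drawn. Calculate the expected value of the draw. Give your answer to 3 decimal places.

1.952

E[X | Jar J] = (-2 + 0 − 2)/3 = -4/3
E[X | Jar K] = (9 − 6 − 4 + 12)/4 = 11/4
E[X | Jar L] = (-8 + 0 + 14 + 2)/4 = 2
E[X] = (1/7)·(-4/3) + (4/7)·11/4 + (2/7)·2 = 41/21 ≈ 1.952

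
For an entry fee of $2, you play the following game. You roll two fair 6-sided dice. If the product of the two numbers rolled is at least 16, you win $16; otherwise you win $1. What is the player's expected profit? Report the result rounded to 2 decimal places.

$3.58

E[payout] = (25/36)·1 + (11/36)·16 = 67/12
Expected profit = 67/12 − 2 = 43/12 ≈ $3.58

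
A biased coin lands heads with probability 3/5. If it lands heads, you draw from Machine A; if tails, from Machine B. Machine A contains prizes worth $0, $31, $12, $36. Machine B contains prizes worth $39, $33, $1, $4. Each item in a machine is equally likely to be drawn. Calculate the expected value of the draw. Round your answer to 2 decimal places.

E[X | Machine A] = (0 + 31 + 12 + 36)/4 = 79/4
E[X | Machine B] = (39 + 33 + 1 + 4)/4 = 77/4
E[X] = (3/5)·79/4 + (2/5)·77/4 = 391/20 ≈ 19.55

$19.55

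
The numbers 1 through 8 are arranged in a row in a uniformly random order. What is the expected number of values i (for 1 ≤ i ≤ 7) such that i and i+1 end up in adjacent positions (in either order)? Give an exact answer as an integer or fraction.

7/4

For each i ∈ {1,…,7}, let Xᵢ = 1 if i and i+1 are adjacent. P(Xᵢ=1) = 2·(8−1)!/8! = 2/8.
By linearity, E[ΣXᵢ] = (7)·(2/8) = 7/4.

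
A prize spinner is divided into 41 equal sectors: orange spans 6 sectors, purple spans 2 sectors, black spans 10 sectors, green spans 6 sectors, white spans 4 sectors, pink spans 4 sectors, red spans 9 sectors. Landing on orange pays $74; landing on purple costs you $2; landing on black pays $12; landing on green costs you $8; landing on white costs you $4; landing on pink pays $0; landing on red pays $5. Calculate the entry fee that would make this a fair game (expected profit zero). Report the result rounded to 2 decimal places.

E[payout] = (6/41)·74 + (2/41)·(-2) + (10/41)·12 + (6/41)·(-8) + (4/41)·(-4) + (4/41)·0 + (9/41)·5 = 541/41
Fair fee = E[payout] = 541/41 ≈ $13.20

$13.20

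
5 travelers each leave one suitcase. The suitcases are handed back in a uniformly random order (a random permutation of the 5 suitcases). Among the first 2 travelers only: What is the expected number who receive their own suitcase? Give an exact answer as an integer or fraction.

2/5

Let Xᵢ = 1 if person i gets their own suitcase. For each i, P(Xᵢ=1) = 1/5.
By linearity of expectation, E[X₁+…+X_2] = 2·(1/5) = 2/5.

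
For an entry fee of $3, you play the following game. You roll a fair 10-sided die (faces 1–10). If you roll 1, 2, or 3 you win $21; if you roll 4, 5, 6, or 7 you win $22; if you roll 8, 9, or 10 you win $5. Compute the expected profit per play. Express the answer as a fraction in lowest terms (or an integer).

E[payout] = (3/10)·5 + (3/10)·21 + (2/5)·22 = 83/5
Expected profit = 83/5 − 3 = 68/5

68/5 dollars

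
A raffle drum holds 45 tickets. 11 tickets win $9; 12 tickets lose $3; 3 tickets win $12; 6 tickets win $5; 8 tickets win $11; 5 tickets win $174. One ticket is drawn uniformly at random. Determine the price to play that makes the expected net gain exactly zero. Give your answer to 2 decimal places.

E[payout] = (11/45)·9 + (12/45)·(-3) + (3/45)·12 + (6/45)·5 + (8/45)·11 + (5/45)·174 = 1087/45
Fair fee = E[payout] = 1087/45 ≈ $24.16

$24.16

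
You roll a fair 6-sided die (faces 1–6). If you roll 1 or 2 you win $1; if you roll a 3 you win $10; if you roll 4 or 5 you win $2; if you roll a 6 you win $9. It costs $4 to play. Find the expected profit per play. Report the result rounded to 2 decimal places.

E[payout] = (1/3)·1 + (1/3)·2 + (1/6)·9 + (1/6)·10 = 25/6
Expected profit = 25/6 − 4 = 1/6 ≈ $0.17

$0.17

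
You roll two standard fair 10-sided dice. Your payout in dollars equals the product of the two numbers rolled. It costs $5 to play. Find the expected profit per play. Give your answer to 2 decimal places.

Distribution of the product of the two numbers rolled: 1 w.p. 1/100, 2 w.p. 1/50, 3 w.p. 1/50, 4 w.p. 3/100, 5 w.p. 1/50, 6 w.p. 1/25, …
E[payout] = (1/100)·1 + (1/50)·2 + (1/50)·3 + (3/100)·4 + (1/50)·5 + (1/25)·6 + (1/50)·7 + (1/25)·8 + (3/100)·9 + (1/25)·10 + (1/25)·12 + (1/50)·14 + (1/50)·15 + (3/100)·16 + (1/25)·18 + (1/25)·20 + (1/50)·21 + (1/25)·24 + (1/100)·25 + (1/50)·27 + (1/50)·28 + (1/25)·30 + (1/50)·32 + (1/50)·35 + (3/100)·36 + (1/25)·40 + (1/50)·42 + (1/50)·45 + (1/50)·48 + (1/100)·49 + (1/50)·50 + (1/50)·54 + (1/50)·56 + (1/50)·60 + (1/50)·63 + (1/100)·64 + (1/50)·70 + (1/50)·72 + (1/50)·80 + (1/100)·81 + (1/50)·90 + (1/100)·100 = 121/4
Expected profit = 121/4 − 5 = 101/4 ≈ $25.25

$25.25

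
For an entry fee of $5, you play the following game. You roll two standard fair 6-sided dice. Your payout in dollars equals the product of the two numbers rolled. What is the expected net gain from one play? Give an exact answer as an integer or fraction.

Distribution of the product of the two numbers rolled: 1 w.p. 1/36, 2 w.p. 1/18, 3 w.p. 1/18, 4 w.p. 1/12, 5 w.p. 1/18, 6 w.p. 1/9, …
E[payout] = (1/36)·1 + (1/18)·2 + (1/18)·3 + (1/12)·4 + (1/18)·5 + (1/9)·6 + (1/18)·8 + (1/36)·9 + (1/18)·10 + (1/9)·12 + (1/18)·15 + (1/36)·16 + (1/18)·18 + (1/18)·20 + (1/18)·24 + (1/36)·25 + (1/18)·30 + (1/36)·36 = 49/4
Expected profit = 49/4 − 5 = 29/4

29/4 dollars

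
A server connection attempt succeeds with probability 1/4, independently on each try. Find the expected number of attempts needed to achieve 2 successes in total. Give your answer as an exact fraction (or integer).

8

By linearity (sum of 2 independent geometric waits), E[trials] = 2/p = 2/(1/4) = 8.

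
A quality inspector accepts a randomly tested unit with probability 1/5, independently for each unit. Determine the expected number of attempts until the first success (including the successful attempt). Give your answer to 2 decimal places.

For a geometric distribution, E[trials] = 1/p = 1/(1/5) = 5.
≈ 5.00

5.00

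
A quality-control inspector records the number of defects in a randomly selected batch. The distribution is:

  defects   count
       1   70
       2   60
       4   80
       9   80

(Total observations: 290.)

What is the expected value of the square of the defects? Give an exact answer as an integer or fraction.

Total = 290, so P(defects=1) = 70/290, etc.
E[X²] = (7/29)·1 + (6/29)·4 + (8/29)·16 + (8/29)·81
     = 807/29

807/29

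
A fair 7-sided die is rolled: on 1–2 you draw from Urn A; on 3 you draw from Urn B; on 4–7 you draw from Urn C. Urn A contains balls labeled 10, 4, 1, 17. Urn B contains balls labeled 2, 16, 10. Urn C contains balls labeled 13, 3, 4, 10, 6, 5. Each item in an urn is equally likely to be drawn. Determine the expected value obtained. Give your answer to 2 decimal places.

7.52

E[X | Urn A] = (10 + 4 + 1 + 17)/4 = 8
E[X | Urn B] = (2 + 16 + 10)/3 = 28/3
E[X | Urn C] = (13 + 3 + 4 + 10 + 6 + 5)/6 = 41/6
E[X] = (2/7)·8 + (1/7)·28/3 + (4/7)·41/6 = 158/21 ≈ 7.52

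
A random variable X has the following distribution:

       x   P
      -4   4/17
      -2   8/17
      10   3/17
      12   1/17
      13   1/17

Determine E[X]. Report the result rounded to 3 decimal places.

1.353

E[X] = (4/17)·(-4) + (8/17)·(-2) + (3/17)·10 + (1/17)·12 + (1/17)·13
     = 23/17 ≈ 1.353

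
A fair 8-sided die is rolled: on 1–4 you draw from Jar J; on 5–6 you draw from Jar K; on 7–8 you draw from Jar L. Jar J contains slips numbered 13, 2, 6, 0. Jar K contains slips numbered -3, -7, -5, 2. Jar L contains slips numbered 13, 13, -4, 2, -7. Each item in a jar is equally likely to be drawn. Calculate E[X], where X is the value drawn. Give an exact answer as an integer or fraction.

E[X | Jar J] = (13 + 2 + 6 + 0)/4 = 21/4
E[X | Jar K] = (-3 − 7 − 5 + 2)/4 = -13/4
E[X | Jar L] = (13 + 13 − 4 + 2 − 7)/5 = 17/5
E[X] = (1/2)·21/4 + (1/4)·(-13/4) + (1/4)·17/5 = 213/80

213/80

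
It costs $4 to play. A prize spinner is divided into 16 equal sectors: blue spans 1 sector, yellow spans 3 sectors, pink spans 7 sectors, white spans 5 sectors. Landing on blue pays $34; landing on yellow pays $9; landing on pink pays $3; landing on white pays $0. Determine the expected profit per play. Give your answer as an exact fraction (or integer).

E[payout] = (1/16)·34 + (3/16)·9 + (7/16)·3 + (5/16)·0 = 41/8
Expected profit = 41/8 − 4 = 9/8

9/8 dollars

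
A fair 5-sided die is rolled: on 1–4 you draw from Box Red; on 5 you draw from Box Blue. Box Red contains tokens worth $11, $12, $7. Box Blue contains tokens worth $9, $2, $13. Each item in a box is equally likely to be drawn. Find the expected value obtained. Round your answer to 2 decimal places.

$9.60

E[X | Box Red] = (11 + 12 + 7)/3 = 10
E[X | Box Blue] = (9 + 2 + 13)/3 = 8
E[X] = (4/5)·10 + (1/5)·8 = 48/5 ≈ 9.60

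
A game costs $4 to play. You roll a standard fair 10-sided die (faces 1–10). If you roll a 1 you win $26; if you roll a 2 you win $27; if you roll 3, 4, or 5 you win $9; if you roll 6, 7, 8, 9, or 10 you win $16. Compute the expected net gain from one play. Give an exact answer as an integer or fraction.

E[payout] = (3/10)·9 + (1/2)·16 + (1/10)·26 + (1/10)·27 = 16
Expected profit = 16 − 4 = 12

$12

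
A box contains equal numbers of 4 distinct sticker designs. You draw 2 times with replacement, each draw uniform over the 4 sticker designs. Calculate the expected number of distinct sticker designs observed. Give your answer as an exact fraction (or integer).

Let Xⱼ=1 if type j appears at least once. P(Xⱼ=1) = 1 − ((4−1)/4)^2 = 7/16.
E[#distinct] = 4·7/16 = 7/4.

7/4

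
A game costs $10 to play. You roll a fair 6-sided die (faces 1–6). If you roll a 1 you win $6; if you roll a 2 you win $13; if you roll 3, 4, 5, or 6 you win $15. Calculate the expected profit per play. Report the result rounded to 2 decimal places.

E[payout] = (1/6)·6 + (1/6)·13 + (2/3)·15 = 79/6
Expected profit = 79/6 − 10 = 19/6 ≈ $3.17

$3.17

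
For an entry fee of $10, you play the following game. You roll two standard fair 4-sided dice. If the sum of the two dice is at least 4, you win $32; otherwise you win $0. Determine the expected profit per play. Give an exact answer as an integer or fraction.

E[payout] = (3/16)·0 + (13/16)·32 = 26
Expected profit = 26 − 10 = 16

$16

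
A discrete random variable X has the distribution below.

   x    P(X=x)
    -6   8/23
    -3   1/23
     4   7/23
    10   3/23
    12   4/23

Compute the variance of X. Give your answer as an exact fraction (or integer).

E[X] = (8/23)·(-6) + (1/23)·(-3) + (7/23)·4 + (3/23)·10 + (4/23)·12 = 55/23
E[X²] = (8/23)·36 + (1/23)·9 + (7/23)·16 + (3/23)·100 + (4/23)·144 = 1285/23
Var(X) = 1285/23 − (55/23)² = 26530/529

26530/529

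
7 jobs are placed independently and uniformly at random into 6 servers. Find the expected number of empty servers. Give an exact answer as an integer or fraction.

78125/46656

Let Xⱼ=1 if server j is empty. P(Xⱼ=1) = ((6-1)/6)^7 = 78125/279936.
By linearity, E[#empty] = 6·78125/279936 = 78125/46656.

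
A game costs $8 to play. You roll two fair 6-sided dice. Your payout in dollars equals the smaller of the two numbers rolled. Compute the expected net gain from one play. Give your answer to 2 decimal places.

Distribution of the smaller of the two numbers rolled: 1 w.p. 11/36, 2 w.p. 1/4, 3 w.p. 7/36, 4 w.p. 5/36, 5 w.p. 1/12, 6 w.p. 1/36
E[payout] = (11/36)·1 + (1/4)·2 + (7/36)·3 + (5/36)·4 + (1/12)·5 + (1/36)·6 = 91/36
Expected profit = 91/36 − 8 = -197/36 ≈ -$5.47

-$5.47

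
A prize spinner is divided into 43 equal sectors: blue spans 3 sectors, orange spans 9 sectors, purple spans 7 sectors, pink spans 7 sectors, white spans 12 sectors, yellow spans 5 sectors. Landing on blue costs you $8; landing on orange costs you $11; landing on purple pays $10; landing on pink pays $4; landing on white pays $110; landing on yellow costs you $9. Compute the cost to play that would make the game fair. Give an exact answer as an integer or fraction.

E[payout] = (3/43)·(-8) + (9/43)·(-11) + (7/43)·10 + (7/43)·4 + (12/43)·110 + (5/43)·(-9) = 1250/43
Fair fee = E[payout] = 1250/43

1250/43 dollars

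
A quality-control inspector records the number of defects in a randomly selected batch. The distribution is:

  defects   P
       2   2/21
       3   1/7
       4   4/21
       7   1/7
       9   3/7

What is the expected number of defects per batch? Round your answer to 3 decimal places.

6.238

E[X] = (2/21)·2 + (1/7)·3 + (4/21)·4 + (1/7)·7 + (3/7)·9
     = 131/21 ≈ 6.238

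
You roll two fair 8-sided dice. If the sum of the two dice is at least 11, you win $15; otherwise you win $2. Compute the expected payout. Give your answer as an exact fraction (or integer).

E[payout] = (43/64)·2 + (21/64)·15 = 401/64

401/64 dollars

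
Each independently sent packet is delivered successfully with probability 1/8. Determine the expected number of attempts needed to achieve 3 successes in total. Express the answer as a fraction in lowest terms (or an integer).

24

By linearity (sum of 3 independent geometric waits), E[trials] = 3/p = 3/(1/8) = 24.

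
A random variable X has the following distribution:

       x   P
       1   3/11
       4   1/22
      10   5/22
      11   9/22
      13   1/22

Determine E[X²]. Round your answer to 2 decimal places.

80.91

E[X²] = (3/11)·1 + (1/22)·16 + (5/22)·100 + (9/22)·121 + (1/22)·169
     = 890/11 ≈ 80.91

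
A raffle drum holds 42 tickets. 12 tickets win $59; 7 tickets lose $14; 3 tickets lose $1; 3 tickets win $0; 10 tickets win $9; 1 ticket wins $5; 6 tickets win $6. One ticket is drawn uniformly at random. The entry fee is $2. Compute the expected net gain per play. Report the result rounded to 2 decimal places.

E[payout] = (12/42)·59 + (7/42)·(-14) + (3/42)·(-1) + (3/42)·0 + (10/42)·9 + (1/42)·5 + (6/42)·6 = 123/7
Expected profit = 123/7 − 2 = 109/7 ≈ $15.57

$15.57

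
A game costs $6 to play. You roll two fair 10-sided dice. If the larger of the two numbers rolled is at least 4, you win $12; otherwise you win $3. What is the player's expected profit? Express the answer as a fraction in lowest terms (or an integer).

519/100 dollars

E[payout] = (9/100)·3 + (91/100)·12 = 1119/100
Expected profit = 1119/100 − 6 = 519/100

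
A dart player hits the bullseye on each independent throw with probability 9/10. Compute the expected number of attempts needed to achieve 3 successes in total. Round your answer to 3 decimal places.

By linearity (sum of 3 independent geometric waits), E[trials] = 3/p = 3/(9/10) = 10/3.
≈ 3.333

3.333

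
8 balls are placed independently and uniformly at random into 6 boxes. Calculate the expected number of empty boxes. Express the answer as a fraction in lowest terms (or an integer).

Let Xⱼ=1 if box j is empty. P(Xⱼ=1) = ((6-1)/6)^8 = 390625/1679616.
By linearity, E[#empty] = 6·390625/1679616 = 390625/279936.

390625/279936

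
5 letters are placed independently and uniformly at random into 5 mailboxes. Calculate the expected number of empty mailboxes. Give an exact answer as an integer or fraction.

1024/625

Let Xⱼ=1 if mailbox j is empty. P(Xⱼ=1) = ((5-1)/5)^5 = 1024/3125.
By linearity, E[#empty] = 5·1024/3125 = 1024/625.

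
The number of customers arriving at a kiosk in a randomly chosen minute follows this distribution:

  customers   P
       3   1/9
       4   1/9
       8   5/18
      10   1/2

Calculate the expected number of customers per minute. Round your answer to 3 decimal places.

E[X] = (1/9)·3 + (1/9)·4 + (5/18)·8 + (1/2)·10
     = 8 ≈ 8.000

8.000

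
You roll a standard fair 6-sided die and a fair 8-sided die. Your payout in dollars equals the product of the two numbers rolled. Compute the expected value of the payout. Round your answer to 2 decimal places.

Distribution of the product of the two numbers rolled: 1 w.p. 1/48, 2 w.p. 1/24, 3 w.p. 1/24, 4 w.p. 1/16, 5 w.p. 1/24, 6 w.p. 1/12, …
E[payout] = (1/48)·1 + (1/24)·2 + (1/24)·3 + (1/16)·4 + (1/24)·5 + (1/12)·6 + (1/48)·7 + (1/16)·8 + (1/48)·9 + (1/24)·10 + (1/12)·12 + (1/48)·14 + (1/24)·15 + (1/24)·16 + (1/24)·18 + (1/24)·20 + (1/48)·21 + (1/16)·24 + (1/48)·25 + (1/48)·28 + (1/24)·30 + (1/48)·32 + (1/48)·35 + (1/48)·36 + (1/48)·40 + (1/48)·42 + (1/48)·48 = 63/4
≈ $15.75

$15.75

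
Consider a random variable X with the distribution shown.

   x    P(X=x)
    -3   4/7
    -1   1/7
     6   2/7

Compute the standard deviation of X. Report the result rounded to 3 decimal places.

3.943

E[X] = -1/7, E[X²] = 109/7
Var(X) = E[X²] − (E[X])² = 109/7 − 1/49 = 762/49
SD(X) = √(762/49) ≈ 3.943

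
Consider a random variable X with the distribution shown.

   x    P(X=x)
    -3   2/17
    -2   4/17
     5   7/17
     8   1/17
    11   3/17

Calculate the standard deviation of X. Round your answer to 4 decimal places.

4.9103

E[X] = 62/17, E[X²] = 636/17
Var(X) = E[X²] − (E[X])² = 636/17 − 3844/289 = 6968/289
SD(X) = √(6968/289) ≈ 4.9103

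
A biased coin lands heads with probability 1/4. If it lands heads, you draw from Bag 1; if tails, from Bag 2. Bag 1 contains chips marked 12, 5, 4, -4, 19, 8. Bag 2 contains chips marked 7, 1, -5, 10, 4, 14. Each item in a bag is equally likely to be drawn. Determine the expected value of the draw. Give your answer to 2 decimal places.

5.71

E[X | Bag 1] = (12 + 5 + 4 − 4 + 19 + 8)/6 = 22/3
E[X | Bag 2] = (7 + 1 − 5 + 10 + 4 + 14)/6 = 31/6
E[X] = (1/4)·22/3 + (3/4)·31/6 = 137/24 ≈ 5.71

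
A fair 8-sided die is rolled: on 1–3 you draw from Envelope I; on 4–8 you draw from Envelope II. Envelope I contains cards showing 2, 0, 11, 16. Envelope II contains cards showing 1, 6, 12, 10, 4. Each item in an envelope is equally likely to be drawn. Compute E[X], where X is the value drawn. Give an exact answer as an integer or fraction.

219/32

E[X | Envelope I] = (2 + 0 + 11 + 16)/4 = 29/4
E[X | Envelope II] = (1 + 6 + 12 + 10 + 4)/5 = 33/5
E[X] = (3/8)·29/4 + (5/8)·33/5 = 219/32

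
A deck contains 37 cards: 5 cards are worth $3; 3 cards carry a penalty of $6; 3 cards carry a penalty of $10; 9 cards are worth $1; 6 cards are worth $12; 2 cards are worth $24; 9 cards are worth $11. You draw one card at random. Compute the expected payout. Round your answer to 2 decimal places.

$5.27

E[payout] = (5/37)·3 + (3/37)·(-6) + (3/37)·(-10) + (9/37)·1 + (6/37)·12 + (2/37)·24 + (9/37)·11 = 195/37
≈ $5.27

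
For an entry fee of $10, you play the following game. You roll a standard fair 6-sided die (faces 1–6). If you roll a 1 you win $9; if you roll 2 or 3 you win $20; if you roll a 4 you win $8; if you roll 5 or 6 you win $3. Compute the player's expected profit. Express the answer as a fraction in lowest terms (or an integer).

E[payout] = (1/3)·3 + (1/6)·8 + (1/6)·9 + (1/3)·20 = 21/2
Expected profit = 21/2 − 10 = 1/2

1/2 dollars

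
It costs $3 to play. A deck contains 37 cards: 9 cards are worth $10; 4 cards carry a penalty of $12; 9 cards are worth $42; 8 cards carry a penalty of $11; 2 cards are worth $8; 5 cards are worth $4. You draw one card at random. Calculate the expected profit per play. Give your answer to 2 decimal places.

$6.95

E[payout] = (9/37)·10 + (4/37)·(-12) + (9/37)·42 + (8/37)·(-11) + (2/37)·8 + (5/37)·4 = 368/37
Expected profit = 368/37 − 3 = 257/37 ≈ $6.95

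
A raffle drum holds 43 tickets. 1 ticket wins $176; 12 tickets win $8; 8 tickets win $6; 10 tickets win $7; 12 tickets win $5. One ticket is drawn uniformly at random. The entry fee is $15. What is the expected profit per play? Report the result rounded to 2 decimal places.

E[payout] = (1/43)·176 + (12/43)·8 + (8/43)·6 + (10/43)·7 + (12/43)·5 = 450/43
Expected profit = 450/43 − 15 = -195/43 ≈ -$4.53

-$4.53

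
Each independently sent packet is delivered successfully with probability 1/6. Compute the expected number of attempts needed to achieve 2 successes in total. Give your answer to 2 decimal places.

12.00

By linearity (sum of 2 independent geometric waits), E[trials] = 2/p = 2/(1/6) = 12.
≈ 12.00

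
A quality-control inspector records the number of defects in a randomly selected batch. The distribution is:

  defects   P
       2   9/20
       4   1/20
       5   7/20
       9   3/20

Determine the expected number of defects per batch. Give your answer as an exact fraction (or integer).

21/5

E[X] = (9/20)·2 + (1/20)·4 + (7/20)·5 + (3/20)·9
     = 21/5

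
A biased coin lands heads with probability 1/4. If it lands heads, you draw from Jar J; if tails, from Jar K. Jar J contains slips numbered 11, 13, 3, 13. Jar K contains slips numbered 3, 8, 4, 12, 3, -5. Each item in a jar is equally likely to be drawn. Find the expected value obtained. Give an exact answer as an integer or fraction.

E[X | Jar J] = (11 + 13 + 3 + 13)/4 = 10
E[X | Jar K] = (3 + 8 + 4 + 12 + 3 − 5)/6 = 25/6
E[X] = (1/4)·10 + (3/4)·25/6 = 45/8

45/8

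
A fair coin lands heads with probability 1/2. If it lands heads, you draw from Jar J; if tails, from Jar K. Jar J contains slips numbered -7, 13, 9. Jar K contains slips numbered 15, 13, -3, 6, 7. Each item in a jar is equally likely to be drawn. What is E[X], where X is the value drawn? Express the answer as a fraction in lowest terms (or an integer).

E[X | Jar J] = (-7 + 13 + 9)/3 = 5
E[X | Jar K] = (15 + 13 − 3 + 6 + 7)/5 = 38/5
E[X] = (1/2)·5 + (1/2)·38/5 = 63/10

63/10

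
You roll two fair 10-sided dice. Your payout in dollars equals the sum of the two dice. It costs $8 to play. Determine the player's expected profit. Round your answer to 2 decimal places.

$3.00

Distribution of the sum of the two dice: 2 w.p. 1/100, 3 w.p. 1/50, 4 w.p. 3/100, 5 w.p. 1/25, 6 w.p. 1/20, 7 w.p. 3/50, …
E[payout] = (1/100)·2 + (1/50)·3 + (3/100)·4 + (1/25)·5 + (1/20)·6 + (3/50)·7 + (7/100)·8 + (2/25)·9 + (9/100)·10 + (1/10)·11 + (9/100)·12 + (2/25)·13 + (7/100)·14 + (3/50)·15 + (1/20)·16 + (1/25)·17 + (3/100)·18 + (1/50)·19 + (1/100)·20 = 11
Expected profit = 11 − 8 = 3 ≈ $3.00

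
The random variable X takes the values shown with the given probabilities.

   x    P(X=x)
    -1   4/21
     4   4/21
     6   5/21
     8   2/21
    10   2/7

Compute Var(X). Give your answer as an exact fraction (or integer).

6572/441

E[X] = (4/21)·(-1) + (4/21)·4 + (5/21)·6 + (2/21)·8 + (2/7)·10 = 118/21
E[X²] = (4/21)·1 + (4/21)·16 + (5/21)·36 + (2/21)·64 + (2/7)·100 = 976/21
Var(X) = 976/21 − (118/21)² = 6572/441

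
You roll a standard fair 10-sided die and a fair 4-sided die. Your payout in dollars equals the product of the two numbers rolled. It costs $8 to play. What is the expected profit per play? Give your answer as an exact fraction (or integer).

23/4 dollars

Distribution of the product of the two numbers rolled: 1 w.p. 1/40, 2 w.p. 1/20, 3 w.p. 1/20, 4 w.p. 3/40, 5 w.p. 1/40, 6 w.p. 3/40, …
E[payout] = (1/40)·1 + (1/20)·2 + (1/20)·3 + (3/40)·4 + (1/40)·5 + (3/40)·6 + (1/40)·7 + (3/40)·8 + (1/20)·9 + (1/20)·10 + (3/40)·12 + (1/40)·14 + (1/40)·15 + (1/20)·16 + (1/20)·18 + (1/20)·20 + (1/40)·21 + (1/20)·24 + (1/40)·27 + (1/40)·28 + (1/40)·30 + (1/40)·32 + (1/40)·36 + (1/40)·40 = 55/4
Expected profit = 55/4 − 8 = 23/4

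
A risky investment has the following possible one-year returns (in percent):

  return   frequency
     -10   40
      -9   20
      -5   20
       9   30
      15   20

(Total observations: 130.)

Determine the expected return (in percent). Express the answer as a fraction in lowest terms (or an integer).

-11/13

Total = 130, so P(return=-10) = 40/130, etc.
E[X] = (4/13)·(-10) + (2/13)·(-9) + (2/13)·(-5) + (3/13)·9 + (2/13)·15
     = -11/13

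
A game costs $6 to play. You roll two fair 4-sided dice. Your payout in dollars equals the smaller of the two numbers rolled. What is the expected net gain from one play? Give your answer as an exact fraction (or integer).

-33/8 dollars

Distribution of the smaller of the two numbers rolled: 1 w.p. 7/16, 2 w.p. 5/16, 3 w.p. 3/16, 4 w.p. 1/16
E[payout] = (7/16)·1 + (5/16)·2 + (3/16)·3 + (1/16)·4 = 15/8
Expected profit = 15/8 − 6 = -33/8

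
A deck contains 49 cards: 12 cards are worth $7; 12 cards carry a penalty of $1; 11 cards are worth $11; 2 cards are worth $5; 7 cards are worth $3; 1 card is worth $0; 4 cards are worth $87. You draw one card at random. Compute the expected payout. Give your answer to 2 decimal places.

E[payout] = (12/49)·7 + (12/49)·(-1) + (11/49)·11 + (2/49)·5 + (7/49)·3 + (1/49)·0 + (4/49)·87 = 572/49
≈ $11.67

$11.67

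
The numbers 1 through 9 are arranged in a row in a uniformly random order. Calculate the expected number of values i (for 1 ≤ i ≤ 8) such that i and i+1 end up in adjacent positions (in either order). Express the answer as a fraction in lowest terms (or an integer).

For each i ∈ {1,…,8}, let Xᵢ = 1 if i and i+1 are adjacent. P(Xᵢ=1) = 2·(9−1)!/9! = 2/9.
By linearity, E[ΣXᵢ] = (8)·(2/9) = 16/9.

16/9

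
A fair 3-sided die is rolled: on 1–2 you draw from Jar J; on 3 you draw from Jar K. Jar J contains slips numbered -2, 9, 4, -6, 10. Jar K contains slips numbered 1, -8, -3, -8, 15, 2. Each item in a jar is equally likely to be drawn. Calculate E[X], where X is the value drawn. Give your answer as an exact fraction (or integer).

E[X | Jar J] = (-2 + 9 + 4 − 6 + 10)/5 = 3
E[X | Jar K] = (1 − 8 − 3 − 8 + 15 + 2)/6 = -1/6
E[X] = (2/3)·3 + (1/3)·(-1/6) = 35/18

35/18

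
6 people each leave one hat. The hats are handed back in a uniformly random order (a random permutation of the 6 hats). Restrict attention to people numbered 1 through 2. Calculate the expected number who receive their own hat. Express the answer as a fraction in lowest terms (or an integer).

Let Xᵢ = 1 if person i gets their own hat. For each i, P(Xᵢ=1) = 1/6.
By linearity of expectation, E[X₁+…+X_2] = 2·(1/6) = 1/3.

1/3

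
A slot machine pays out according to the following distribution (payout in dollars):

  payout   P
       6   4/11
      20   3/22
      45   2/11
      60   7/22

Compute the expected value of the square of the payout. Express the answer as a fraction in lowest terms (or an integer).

17394/11

E[X²] = (4/11)·36 + (3/22)·400 + (2/11)·2025 + (7/22)·3600
     = 17394/11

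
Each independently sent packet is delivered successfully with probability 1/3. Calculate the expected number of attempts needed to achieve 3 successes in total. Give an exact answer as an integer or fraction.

By linearity (sum of 3 independent geometric waits), E[trials] = 3/p = 3/(1/3) = 9.

9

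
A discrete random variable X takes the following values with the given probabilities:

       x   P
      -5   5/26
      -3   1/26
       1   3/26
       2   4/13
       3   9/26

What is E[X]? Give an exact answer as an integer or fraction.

E[X] = (5/26)·(-5) + (1/26)·(-3) + (3/26)·1 + (4/13)·2 + (9/26)·3
     = 9/13

9/13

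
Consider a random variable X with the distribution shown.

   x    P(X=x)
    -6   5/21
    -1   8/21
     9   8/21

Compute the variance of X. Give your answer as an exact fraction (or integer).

16400/441

E[X] = (5/21)·(-6) + (8/21)·(-1) + (8/21)·9 = 34/21
E[X²] = (5/21)·36 + (8/21)·1 + (8/21)·81 = 836/21
Var(X) = 836/21 − (34/21)² = 16400/441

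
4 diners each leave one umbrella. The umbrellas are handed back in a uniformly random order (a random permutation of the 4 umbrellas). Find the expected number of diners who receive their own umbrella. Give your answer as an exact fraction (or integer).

Let Xᵢ = 1 if person i gets their own umbrella. For each i, P(Xᵢ=1) = 1/4.
By linearity of expectation, E[X₁+…+X_4] = 4·(1/4) = 1.

1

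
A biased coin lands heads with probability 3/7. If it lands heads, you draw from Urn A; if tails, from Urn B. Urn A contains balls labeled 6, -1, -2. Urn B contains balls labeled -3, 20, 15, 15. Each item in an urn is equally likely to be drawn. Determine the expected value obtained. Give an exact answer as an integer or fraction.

50/7

E[X | Urn A] = (6 − 1 − 2)/3 = 1
E[X | Urn B] = (-3 + 20 + 15 + 15)/4 = 47/4
E[X] = (3/7)·1 + (4/7)·47/4 = 50/7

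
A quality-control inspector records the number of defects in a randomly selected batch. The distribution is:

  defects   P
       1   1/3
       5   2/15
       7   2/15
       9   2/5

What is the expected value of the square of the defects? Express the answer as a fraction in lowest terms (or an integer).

213/5

E[X²] = (1/3)·1 + (2/15)·25 + (2/15)·49 + (2/5)·81
     = 213/5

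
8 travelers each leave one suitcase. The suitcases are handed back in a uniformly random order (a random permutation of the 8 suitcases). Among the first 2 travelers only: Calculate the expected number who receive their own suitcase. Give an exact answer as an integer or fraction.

1/4

Let Xᵢ = 1 if person i gets their own suitcase. For each i, P(Xᵢ=1) = 1/8.
By linearity of expectation, E[X₁+…+X_2] = 2·(1/8) = 1/4.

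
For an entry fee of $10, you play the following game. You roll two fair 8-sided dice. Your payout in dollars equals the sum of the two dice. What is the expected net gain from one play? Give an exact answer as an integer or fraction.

Distribution of the sum of the two dice: 2 w.p. 1/64, 3 w.p. 1/32, 4 w.p. 3/64, 5 w.p. 1/16, 6 w.p. 5/64, 7 w.p. 3/32, …
E[payout] = (1/64)·2 + (1/32)·3 + (3/64)·4 + (1/16)·5 + (5/64)·6 + (3/32)·7 + (7/64)·8 + (1/8)·9 + (7/64)·10 + (3/32)·11 + (5/64)·12 + (1/16)·13 + (3/64)·14 + (1/32)·15 + (1/64)·16 = 9
Expected profit = 9 − 10 = -1

-$1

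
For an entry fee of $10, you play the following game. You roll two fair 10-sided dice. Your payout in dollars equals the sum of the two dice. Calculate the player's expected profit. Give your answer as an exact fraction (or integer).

$1

Distribution of the sum of the two dice: 2 w.p. 1/100, 3 w.p. 1/50, 4 w.p. 3/100, 5 w.p. 1/25, 6 w.p. 1/20, 7 w.p. 3/50, …
E[payout] = (1/100)·2 + (1/50)·3 + (3/100)·4 + (1/25)·5 + (1/20)·6 + (3/50)·7 + (7/100)·8 + (2/25)·9 + (9/100)·10 + (1/10)·11 + (9/100)·12 + (2/25)·13 + (7/100)·14 + (3/50)·15 + (1/20)·16 + (1/25)·17 + (3/100)·18 + (1/50)·19 + (1/100)·20 = 11
Expected profit = 11 − 10 = 1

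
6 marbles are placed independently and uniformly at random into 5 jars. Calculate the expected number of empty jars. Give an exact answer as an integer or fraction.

Let Xⱼ=1 if jar j is empty. P(Xⱼ=1) = ((5-1)/5)^6 = 4096/15625.
By linearity, E[#empty] = 5·4096/15625 = 4096/3125.

4096/3125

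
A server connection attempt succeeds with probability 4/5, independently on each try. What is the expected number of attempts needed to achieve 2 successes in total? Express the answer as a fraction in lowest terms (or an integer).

5/2

By linearity (sum of 2 independent geometric waits), E[trials] = 2/p = 2/(4/5) = 5/2.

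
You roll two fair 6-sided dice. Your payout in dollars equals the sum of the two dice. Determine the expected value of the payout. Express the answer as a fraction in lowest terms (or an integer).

$7

Distribution of the sum of the two dice: 2 w.p. 1/36, 3 w.p. 1/18, 4 w.p. 1/12, 5 w.p. 1/9, 6 w.p. 5/36, 7 w.p. 1/6, …
E[payout] = (1/36)·2 + (1/18)·3 + (1/12)·4 + (1/9)·5 + (5/36)·6 + (1/6)·7 + (5/36)·8 + (1/9)·9 + (1/12)·10 + (1/18)·11 + (1/36)·12 = 7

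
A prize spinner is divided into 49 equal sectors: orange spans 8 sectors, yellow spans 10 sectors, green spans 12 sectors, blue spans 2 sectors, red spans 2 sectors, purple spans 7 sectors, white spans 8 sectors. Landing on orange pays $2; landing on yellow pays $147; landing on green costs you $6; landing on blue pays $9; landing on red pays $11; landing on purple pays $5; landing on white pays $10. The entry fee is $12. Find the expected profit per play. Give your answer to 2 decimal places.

E[payout] = (8/49)·2 + (10/49)·147 + (12/49)·(-6) + (2/49)·9 + (2/49)·11 + (7/49)·5 + (8/49)·10 = 1569/49
Expected profit = 1569/49 − 12 = 981/49 ≈ $20.02

$20.02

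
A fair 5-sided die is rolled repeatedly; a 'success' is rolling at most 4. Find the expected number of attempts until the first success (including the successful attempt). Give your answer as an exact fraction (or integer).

For a geometric distribution, E[trials] = 1/p = 1/(4/5) = 5/4.

5/4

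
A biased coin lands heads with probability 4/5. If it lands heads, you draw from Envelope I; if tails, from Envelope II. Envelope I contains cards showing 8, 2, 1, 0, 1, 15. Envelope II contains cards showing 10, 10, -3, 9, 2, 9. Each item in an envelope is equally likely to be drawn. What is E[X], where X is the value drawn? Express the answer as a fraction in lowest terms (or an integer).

29/6

E[X | Envelope I] = (8 + 2 + 1 + 0 + 1 + 15)/6 = 9/2
E[X | Envelope II] = (10 + 10 − 3 + 9 + 2 + 9)/6 = 37/6
E[X] = (4/5)·9/2 + (1/5)·37/6 = 29/6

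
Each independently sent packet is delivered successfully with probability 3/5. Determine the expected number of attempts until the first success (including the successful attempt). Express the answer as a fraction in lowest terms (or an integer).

For a geometric distribution, E[trials] = 1/p = 1/(3/5) = 5/3.

5/3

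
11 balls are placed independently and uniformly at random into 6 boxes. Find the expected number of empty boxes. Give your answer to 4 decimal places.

0.8075

Let Xⱼ=1 if box j is empty. P(Xⱼ=1) = ((6-1)/6)^11 = 48828125/362797056.
By linearity, E[#empty] = 6·48828125/362797056 = 48828125/60466176.
≈ 0.8075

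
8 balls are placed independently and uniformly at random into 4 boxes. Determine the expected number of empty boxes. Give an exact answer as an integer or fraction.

Let Xⱼ=1 if box j is empty. P(Xⱼ=1) = ((4-1)/4)^8 = 6561/65536.
By linearity, E[#empty] = 4·6561/65536 = 6561/16384.

6561/16384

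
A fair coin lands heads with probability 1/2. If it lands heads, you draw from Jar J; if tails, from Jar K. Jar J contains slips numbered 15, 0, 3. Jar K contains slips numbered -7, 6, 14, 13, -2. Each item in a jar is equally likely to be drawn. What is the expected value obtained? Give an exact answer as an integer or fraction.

27/5

E[X | Jar J] = (15 + 0 + 3)/3 = 6
E[X | Jar K] = (-7 + 6 + 14 + 13 − 2)/5 = 24/5
E[X] = (1/2)·6 + (1/2)·24/5 = 27/5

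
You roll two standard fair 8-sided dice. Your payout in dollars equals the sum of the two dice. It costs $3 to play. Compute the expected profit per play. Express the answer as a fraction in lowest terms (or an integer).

Distribution of the sum of the two dice: 2 w.p. 1/64, 3 w.p. 1/32, 4 w.p. 3/64, 5 w.p. 1/16, 6 w.p. 5/64, 7 w.p. 3/32, …
E[payout] = (1/64)·2 + (1/32)·3 + (3/64)·4 + (1/16)·5 + (5/64)·6 + (3/32)·7 + (7/64)·8 + (1/8)·9 + (7/64)·10 + (3/32)·11 + (5/64)·12 + (1/16)·13 + (3/64)·14 + (1/32)·15 + (1/64)·16 = 9
Expected profit = 9 − 3 = 6

$6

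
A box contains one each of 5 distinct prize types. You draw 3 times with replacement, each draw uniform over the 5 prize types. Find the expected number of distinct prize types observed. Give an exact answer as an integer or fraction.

61/25

Let Xⱼ=1 if type j appears at least once. P(Xⱼ=1) = 1 − ((5−1)/5)^3 = 61/125.
E[#distinct] = 5·61/125 = 61/25.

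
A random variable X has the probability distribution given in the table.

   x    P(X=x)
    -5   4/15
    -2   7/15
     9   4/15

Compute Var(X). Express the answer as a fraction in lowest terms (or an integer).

6776/225

E[X] = (4/15)·(-5) + (7/15)·(-2) + (4/15)·9 = 2/15
E[X²] = (4/15)·25 + (7/15)·4 + (4/15)·81 = 452/15
Var(X) = 452/15 − (2/15)² = 6776/225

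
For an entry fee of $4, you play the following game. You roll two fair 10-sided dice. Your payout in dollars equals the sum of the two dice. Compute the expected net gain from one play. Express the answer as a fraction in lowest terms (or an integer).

Distribution of the sum of the two dice: 2 w.p. 1/100, 3 w.p. 1/50, 4 w.p. 3/100, 5 w.p. 1/25, 6 w.p. 1/20, 7 w.p. 3/50, …
E[payout] = (1/100)·2 + (1/50)·3 + (3/100)·4 + (1/25)·5 + (1/20)·6 + (3/50)·7 + (7/100)·8 + (2/25)·9 + (9/100)·10 + (1/10)·11 + (9/100)·12 + (2/25)·13 + (7/100)·14 + (3/50)·15 + (1/20)·16 + (1/25)·17 + (3/100)·18 + (1/50)·19 + (1/100)·20 = 11
Expected profit = 11 − 4 = 7

$7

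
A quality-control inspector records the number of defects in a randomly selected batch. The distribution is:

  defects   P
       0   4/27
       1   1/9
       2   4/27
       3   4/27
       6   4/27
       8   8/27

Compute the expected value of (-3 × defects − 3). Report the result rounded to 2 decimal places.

-15.33

E[-3x-3] = (4/27)·(-3) + (1/9)·(-6) + (4/27)·(-9) + (4/27)·(-12) + (4/27)·(-21) + (8/27)·(-27)
     = -46/3 ≈ -15.33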